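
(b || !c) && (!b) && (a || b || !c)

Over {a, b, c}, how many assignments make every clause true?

2

There are 2^3 = 8 truth assignments over (a, b, c).
Check each against the 3 clauses (columns in the order a, b, c):
  F F F  ✓ satisfies all
  F F T  ✗ fails (b || !c)
  F T F  ✗ fails (!b)
  F T T  ✗ fails (!b)
  T F F  ✓ satisfies all
  T F T  ✗ fails (b || !c)
  T T F  ✗ fails (!b)
  T T T  ✗ fails (!b)
2 of the 8 rows are models.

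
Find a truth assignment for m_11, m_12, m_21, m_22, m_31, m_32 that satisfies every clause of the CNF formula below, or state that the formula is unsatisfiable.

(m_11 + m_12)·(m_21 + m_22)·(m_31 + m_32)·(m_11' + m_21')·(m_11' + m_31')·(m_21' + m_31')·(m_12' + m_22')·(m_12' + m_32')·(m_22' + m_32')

UNSATISFIABLE

Suppose m_11 = 1.
Unit clause (m_21') forces m_21 = 0.
Unit clause (m_22) forces m_22 = 1.
Unit clause (m_31') forces m_31 = 0.
Unit clause (m_32) forces m_32 = 1.
But (m_32') is also a unit clause — contradiction.
Backtrack on m_11: now try m_11 = 0.
Unit clause (m_12) forces m_12 = 1.
Unit clause (m_22') forces m_22 = 0.
Unit clause (m_21) forces m_21 = 1.
Unit clause (m_31') forces m_31 = 0.
Unit clause (m_32) forces m_32 = 1.
But (m_32') is also a unit clause — contradiction.
Either choice for m_11 ends in contradiction.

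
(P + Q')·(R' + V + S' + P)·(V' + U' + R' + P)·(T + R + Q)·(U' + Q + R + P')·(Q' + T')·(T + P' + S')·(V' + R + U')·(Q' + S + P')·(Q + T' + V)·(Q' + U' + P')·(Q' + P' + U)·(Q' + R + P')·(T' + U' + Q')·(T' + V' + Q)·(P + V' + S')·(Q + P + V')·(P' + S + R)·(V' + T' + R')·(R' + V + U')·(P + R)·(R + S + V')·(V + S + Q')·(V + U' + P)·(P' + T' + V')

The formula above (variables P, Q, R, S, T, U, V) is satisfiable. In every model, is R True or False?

Suppose R = 0.
From the singleton clause (P), P = 1.
From the singleton clause (Q'), Q = 0.
From the singleton clause (T), T = 1.
From the singleton clause (U'), U = 0.
From the singleton clause (V), V = 1.
That conflicts with the unit clause (V').
So every satisfying assignment has R = True.

True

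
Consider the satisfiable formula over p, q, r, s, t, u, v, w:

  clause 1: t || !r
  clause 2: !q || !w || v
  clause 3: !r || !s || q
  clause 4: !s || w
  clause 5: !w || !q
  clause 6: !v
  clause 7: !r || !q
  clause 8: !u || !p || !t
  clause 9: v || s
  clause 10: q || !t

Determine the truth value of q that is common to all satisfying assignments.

False

Suppose q = true.
The clause (!w) is unit, so w = false.
The clause (!s) is unit, so s = false.
The clause (!v) is unit, so v = false.
Now (v) is unsatisfied and unit — conflict.
So every satisfying assignment has q = False.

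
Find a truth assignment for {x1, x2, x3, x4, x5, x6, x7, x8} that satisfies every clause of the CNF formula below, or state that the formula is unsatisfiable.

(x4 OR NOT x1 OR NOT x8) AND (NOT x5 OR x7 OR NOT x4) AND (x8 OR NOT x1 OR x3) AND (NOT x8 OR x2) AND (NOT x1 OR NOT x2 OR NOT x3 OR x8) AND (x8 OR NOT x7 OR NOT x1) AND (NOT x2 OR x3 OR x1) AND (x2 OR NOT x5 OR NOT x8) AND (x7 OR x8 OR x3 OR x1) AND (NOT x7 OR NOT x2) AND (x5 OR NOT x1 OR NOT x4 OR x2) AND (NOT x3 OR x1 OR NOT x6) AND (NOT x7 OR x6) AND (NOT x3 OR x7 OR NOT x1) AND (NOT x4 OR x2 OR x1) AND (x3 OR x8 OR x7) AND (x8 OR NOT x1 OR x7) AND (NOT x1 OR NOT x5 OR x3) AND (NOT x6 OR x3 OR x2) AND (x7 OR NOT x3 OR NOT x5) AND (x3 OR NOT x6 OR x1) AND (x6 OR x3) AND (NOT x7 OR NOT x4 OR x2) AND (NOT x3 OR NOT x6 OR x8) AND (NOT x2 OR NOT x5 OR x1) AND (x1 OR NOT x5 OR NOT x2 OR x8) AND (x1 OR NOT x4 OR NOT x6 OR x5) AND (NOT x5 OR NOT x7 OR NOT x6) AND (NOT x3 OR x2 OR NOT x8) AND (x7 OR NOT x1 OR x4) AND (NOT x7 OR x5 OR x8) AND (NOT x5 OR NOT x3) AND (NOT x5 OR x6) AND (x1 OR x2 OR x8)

x1: false; x2: true; x3: true; x4: false; x5: false; x6: false; x7: false; x8: true

Case x8 = true:
Unit clause (x2) forces x2 = true.
Unit clause (NOT x7) forces x7 = false.
Case x4 = false:
Unit clause (NOT x1) forces x1 = false.
Unit clause (x3) forces x3 = true.
Unit clause (NOT x6) forces x6 = false.
Unit clause (NOT x5) forces x5 = false.
This assignment satisfies each clause.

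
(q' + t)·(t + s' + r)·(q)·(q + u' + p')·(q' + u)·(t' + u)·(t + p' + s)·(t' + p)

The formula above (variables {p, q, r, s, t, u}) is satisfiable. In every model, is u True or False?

Suppose u = 0.
From the singleton clause (q), q = 1.
Now (q') is unsatisfied and unit — conflict.
So every satisfying assignment has u = True.

True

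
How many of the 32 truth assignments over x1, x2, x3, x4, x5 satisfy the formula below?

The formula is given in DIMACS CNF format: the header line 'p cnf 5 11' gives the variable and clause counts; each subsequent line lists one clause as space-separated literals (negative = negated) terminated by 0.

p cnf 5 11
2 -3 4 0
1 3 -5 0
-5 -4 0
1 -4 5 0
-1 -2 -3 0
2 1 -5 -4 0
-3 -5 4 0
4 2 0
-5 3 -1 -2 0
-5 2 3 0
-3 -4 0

5

There are 2^5 = 32 truth assignments over (x1, x2, x3, x4, x5).
Split on x4. With x4 = True, the clauses containing x4 are satisfied and ¬x4 drops from the rest; 2 of the 2^4 = 16 assignments to the other variables satisfy what remains.
With x4 = False, by the same count on the reduced clause set, 3 assignments work.
Total: 2 + 3 = 5.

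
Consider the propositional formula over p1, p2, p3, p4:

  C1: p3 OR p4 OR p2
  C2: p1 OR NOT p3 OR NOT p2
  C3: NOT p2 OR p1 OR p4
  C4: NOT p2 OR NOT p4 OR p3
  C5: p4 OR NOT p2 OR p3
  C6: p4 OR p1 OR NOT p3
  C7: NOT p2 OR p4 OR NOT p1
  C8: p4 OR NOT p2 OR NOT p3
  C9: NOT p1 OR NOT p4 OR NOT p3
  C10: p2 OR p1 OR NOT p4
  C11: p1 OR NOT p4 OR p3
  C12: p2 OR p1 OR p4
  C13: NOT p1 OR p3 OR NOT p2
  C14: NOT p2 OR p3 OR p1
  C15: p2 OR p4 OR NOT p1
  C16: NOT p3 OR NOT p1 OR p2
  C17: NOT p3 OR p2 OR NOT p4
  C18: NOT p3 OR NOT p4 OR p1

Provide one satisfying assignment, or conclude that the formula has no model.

Case p3 = false:
Case p4 = true:
From the singleton clause (NOT p2), p2 = false.
From the singleton clause (p1), p1 = true.
Every clause now holds.

p1: true, p2: false, p3: false, p4: true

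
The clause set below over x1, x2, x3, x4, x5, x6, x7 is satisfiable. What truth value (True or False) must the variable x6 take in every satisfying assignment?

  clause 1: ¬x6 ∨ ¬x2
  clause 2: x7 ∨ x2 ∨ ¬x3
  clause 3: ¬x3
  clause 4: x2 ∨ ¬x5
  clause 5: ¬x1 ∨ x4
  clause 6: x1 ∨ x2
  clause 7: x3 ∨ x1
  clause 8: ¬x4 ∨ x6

Suppose x6 = False.
(¬x3) alone gives x3 = False.
(x1) alone gives x1 = True.
(x4) alone gives x4 = True.
That conflicts with the unit clause (¬x4).
So every satisfying assignment has x6 = True.

True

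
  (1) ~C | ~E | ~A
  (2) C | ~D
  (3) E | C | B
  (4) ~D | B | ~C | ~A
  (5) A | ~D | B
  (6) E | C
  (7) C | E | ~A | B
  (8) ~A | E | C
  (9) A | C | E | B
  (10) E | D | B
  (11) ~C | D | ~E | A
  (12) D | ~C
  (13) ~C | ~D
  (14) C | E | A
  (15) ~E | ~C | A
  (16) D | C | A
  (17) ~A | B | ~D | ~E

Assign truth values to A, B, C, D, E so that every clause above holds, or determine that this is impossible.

A: 1, B: 1, C: 0, D: 0, E: 1

Suppose C = 0.
The clause (~D) is unit, so D = 0.
The clause (E) is unit, so E = 1.
The clause (A) is unit, so A = 1.
All clauses hold; B can take either value.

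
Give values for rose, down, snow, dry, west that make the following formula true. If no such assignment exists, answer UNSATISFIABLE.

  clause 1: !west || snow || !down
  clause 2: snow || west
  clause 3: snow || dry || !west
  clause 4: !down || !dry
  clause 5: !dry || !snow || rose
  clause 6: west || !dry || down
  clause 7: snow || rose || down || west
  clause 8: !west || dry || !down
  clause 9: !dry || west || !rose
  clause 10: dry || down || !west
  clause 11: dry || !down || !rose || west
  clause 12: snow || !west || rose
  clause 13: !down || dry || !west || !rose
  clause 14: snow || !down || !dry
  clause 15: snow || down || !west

rose=true, down=false, snow=true, dry=false, west=false

Case snow = true:
Case down = false:
Case dry = false:
Unit clause (!west) forces west = false.
No clause remains; rose is free.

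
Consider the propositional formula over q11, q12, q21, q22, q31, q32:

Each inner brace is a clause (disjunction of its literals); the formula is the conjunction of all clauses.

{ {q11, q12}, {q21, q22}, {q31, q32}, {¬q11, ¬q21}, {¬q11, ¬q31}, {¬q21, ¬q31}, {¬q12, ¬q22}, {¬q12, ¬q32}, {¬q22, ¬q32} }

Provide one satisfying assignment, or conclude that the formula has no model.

UNSATISFIABLE

Suppose q11 = True.
(¬q21) alone gives q21 = False.
(q22) alone gives q22 = True.
(¬q31) alone gives q31 = False.
(q32) alone gives q32 = True.
That conflicts with the unit clause (¬q32).
Backtrack on q11: now try q11 = False.
(q12) alone gives q12 = True.
(¬q22) alone gives q22 = False.
(q21) alone gives q21 = True.
(¬q31) alone gives q31 = False.
(q32) alone gives q32 = True.
That conflicts with the unit clause (¬q32).
Neither q11 = True nor q11 = False works.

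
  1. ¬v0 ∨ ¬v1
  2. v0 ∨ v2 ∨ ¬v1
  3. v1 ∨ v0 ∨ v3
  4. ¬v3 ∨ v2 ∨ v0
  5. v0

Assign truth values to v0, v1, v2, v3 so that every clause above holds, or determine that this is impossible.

v0=True, v1=False, v2=True, v3=True

The clause (v0) is unit, so v0 = True.
The clause (¬v1) is unit, so v1 = False.
All clauses hold; v2, v3 can take either value.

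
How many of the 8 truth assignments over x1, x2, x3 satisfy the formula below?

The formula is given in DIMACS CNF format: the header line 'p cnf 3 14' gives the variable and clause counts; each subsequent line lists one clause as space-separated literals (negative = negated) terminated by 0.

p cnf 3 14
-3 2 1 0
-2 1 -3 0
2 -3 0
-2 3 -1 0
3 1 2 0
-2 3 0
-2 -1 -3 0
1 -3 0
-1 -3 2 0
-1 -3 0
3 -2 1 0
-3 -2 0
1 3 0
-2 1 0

1

There are 2^3 = 8 truth assignments over (x1, x2, x3).
Check each against the 14 clauses (columns in the order x1, x2, x3):
  F F F  ✗ fails (x3 ∨ x1 ∨ x2)
  F F T  ✗ fails (¬x3 ∨ x2 ∨ x1)
  F T F  ✗ fails (¬x2 ∨ x3)
  F T T  ✗ fails (¬x2 ∨ x1 ∨ ¬x3)
  T F F  ✓ satisfies all
  T F T  ✗ fails (x2 ∨ ¬x3)
  T T F  ✗ fails (¬x2 ∨ x3 ∨ ¬x1)
  T T T  ✗ fails (¬x2 ∨ ¬x1 ∨ ¬x3)
1 of the 8 rows is a model.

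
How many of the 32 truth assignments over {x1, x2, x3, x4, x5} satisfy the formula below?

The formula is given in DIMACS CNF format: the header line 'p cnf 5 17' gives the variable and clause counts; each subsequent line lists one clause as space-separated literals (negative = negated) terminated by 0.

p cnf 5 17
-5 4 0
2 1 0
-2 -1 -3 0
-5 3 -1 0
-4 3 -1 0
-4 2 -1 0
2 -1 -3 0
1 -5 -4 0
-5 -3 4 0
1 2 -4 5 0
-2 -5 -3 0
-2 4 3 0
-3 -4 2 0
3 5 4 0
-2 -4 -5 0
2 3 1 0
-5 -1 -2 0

3

There are 2^5 = 32 truth assignments over (x1, x2, x3, x4, x5).
Split on x2. With x2 = True, the clauses containing x2 are satisfied and ¬x2 drops from the rest; 3 of the 2^4 = 16 assignments to the other variables satisfy what remains.
With x2 = False, by the same count on the reduced clause set, 0 assignments work.
Total: 3 + 0 = 3.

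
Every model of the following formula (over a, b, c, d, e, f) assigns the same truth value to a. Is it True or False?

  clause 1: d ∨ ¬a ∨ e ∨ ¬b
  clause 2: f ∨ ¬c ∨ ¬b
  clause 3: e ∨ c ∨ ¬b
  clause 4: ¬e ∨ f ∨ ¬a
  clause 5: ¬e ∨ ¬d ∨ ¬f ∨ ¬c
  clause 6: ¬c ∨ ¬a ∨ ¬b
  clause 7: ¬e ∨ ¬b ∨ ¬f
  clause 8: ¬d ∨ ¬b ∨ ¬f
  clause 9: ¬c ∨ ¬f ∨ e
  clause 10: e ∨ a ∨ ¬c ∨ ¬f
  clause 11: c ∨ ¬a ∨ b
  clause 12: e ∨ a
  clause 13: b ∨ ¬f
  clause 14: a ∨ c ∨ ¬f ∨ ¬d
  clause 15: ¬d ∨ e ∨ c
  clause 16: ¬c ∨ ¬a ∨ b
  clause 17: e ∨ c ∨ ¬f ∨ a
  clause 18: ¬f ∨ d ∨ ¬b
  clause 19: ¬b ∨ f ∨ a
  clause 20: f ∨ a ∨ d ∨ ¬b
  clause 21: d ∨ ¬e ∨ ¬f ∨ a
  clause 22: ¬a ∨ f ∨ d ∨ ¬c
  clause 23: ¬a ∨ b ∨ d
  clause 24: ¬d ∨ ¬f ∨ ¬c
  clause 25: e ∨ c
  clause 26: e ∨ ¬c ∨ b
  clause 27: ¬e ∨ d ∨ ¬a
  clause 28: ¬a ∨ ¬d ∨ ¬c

False

Suppose a = True.
Suppose e = False.
(c) alone gives c = True.
(¬b) alone gives b = False.
That conflicts with the unit clause (b).
That branch fails; take e = True instead.
(f) alone gives f = True.
(¬b) alone gives b = False.
That conflicts with the unit clause (b).
Both values of e lead to a conflict.
So every satisfying assignment has a = False.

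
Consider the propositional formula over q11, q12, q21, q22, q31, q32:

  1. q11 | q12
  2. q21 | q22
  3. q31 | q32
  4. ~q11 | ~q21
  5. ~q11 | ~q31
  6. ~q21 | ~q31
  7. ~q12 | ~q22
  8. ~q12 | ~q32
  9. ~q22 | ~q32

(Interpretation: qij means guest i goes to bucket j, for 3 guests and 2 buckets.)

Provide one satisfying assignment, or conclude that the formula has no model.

Branch on q11: set q11 = 1.
The clause (~q21) is unit, so q21 = 0.
The clause (q22) is unit, so q22 = 1.
The clause (~q31) is unit, so q31 = 0.
The clause (q32) is unit, so q32 = 1.
But (~q32) is also a unit clause — contradiction.
That branch fails; take q11 = 0 instead.
The clause (q12) is unit, so q12 = 1.
The clause (~q22) is unit, so q22 = 0.
The clause (q21) is unit, so q21 = 1.
The clause (~q31) is unit, so q31 = 0.
The clause (q32) is unit, so q32 = 1.
But (~q32) is also a unit clause — contradiction.
Both values of q11 lead to a conflict.

UNSATISFIABLE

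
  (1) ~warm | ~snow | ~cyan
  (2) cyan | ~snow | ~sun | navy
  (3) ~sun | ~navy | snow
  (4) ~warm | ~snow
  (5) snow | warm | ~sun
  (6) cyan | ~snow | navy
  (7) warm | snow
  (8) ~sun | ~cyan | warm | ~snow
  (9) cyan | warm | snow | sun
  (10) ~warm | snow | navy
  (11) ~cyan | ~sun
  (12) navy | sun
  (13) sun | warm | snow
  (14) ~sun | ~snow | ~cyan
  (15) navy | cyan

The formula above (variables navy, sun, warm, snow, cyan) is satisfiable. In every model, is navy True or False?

True

Suppose navy = 0.
The clause (sun) is unit, so sun = 1.
The clause (~cyan) is unit, so cyan = 0.
That conflicts with the unit clause (cyan).
So every satisfying assignment has navy = True.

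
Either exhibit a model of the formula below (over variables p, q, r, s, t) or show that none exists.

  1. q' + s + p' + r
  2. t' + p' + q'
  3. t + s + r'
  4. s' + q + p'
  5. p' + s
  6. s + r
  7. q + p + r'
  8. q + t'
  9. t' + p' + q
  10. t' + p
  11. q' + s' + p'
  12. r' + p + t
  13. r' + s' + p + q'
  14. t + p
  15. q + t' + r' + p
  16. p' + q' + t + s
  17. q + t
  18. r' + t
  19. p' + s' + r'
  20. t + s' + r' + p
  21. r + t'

Case p = 0:
The clause (t') is unit, so t = 0.
Now (t) is unsatisfied and unit — conflict.
Undo p and try p = 1.
The clause (s) is unit, so s = 1.
The clause (q) is unit, so q = 1.
Now (q') is unsatisfied and unit — conflict.
Both values of p lead to a conflict.

UNSATISFIABLE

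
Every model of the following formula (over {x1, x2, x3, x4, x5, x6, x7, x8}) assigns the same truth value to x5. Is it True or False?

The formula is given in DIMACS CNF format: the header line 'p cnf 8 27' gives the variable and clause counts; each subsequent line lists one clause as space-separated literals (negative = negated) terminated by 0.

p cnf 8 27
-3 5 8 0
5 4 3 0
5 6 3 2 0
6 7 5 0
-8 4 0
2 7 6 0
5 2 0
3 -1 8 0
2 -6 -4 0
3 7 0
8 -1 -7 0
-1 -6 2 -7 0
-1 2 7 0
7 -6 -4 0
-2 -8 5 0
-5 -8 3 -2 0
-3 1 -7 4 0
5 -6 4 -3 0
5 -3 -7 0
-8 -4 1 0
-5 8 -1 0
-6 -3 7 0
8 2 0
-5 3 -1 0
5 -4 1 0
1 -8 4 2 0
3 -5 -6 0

True

Suppose x5 = False.
From the singleton clause (x2), x2 = True.
From the singleton clause (¬x8), x8 = False.
From the singleton clause (¬x3), x3 = False.
From the singleton clause (x4), x4 = True.
From the singleton clause (¬x1), x1 = False.
But (x1) is also a unit clause — contradiction.
So every satisfying assignment has x5 = True.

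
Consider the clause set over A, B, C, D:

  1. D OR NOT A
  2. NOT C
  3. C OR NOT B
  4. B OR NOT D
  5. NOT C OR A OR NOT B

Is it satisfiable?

Yes

The clause (NOT C) is unit, so C = false.
The clause (NOT B) is unit, so B = false.
The clause (NOT D) is unit, so D = false.
The clause (NOT A) is unit, so A = false.
All clauses are satisfied.
A satisfying assignment: A=false,  B=false,  C=false,  D=false.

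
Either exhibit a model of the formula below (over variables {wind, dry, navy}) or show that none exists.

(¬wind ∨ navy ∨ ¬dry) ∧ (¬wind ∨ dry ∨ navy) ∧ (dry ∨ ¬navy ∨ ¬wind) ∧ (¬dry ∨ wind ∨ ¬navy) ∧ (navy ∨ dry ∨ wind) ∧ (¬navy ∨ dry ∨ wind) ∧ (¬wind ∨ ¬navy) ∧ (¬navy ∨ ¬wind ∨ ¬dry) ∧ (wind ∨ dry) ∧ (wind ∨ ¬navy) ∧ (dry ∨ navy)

wind: False, dry: True, navy: False

Suppose wind = False.
From the singleton clause (dry), dry = True.
From the singleton clause (¬navy), navy = False.
Every clause now holds.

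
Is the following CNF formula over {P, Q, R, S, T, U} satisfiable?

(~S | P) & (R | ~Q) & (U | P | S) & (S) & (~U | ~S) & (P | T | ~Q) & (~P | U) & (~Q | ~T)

Unsatisfiable

(S) alone gives S = 1.
(P) alone gives P = 1.
(~U) alone gives U = 0.
But (U) is also a unit clause — contradiction.
No assignment satisfies every clause.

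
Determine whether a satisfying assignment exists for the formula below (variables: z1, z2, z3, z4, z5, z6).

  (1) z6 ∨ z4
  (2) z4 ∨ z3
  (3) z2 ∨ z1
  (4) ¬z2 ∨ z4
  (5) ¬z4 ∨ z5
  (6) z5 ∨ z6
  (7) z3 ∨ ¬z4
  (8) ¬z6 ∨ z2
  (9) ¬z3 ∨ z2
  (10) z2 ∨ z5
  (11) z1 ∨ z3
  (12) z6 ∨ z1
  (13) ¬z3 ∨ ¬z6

Try z6 = False.
The clause (z4) is unit, so z4 = True.
The clause (z5) is unit, so z5 = True.
The clause (z3) is unit, so z3 = True.
The clause (z2) is unit, so z2 = True.
The clause (z1) is unit, so z1 = True.
Every clause now holds.
A satisfying assignment: z1 ↦ True; z2 ↦ True; z3 ↦ True; z4 ↦ True; z5 ↦ True; z6 ↦ False.

Yes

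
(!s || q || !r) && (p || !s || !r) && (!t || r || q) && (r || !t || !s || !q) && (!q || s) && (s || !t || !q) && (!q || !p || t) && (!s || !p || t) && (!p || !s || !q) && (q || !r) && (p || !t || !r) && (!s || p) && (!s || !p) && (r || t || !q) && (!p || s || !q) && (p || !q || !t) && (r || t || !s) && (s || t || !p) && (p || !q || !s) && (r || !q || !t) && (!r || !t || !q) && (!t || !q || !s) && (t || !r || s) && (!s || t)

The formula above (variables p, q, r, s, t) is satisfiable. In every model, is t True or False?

False

Suppose t = true.
Case r = true:
The clause (q) is unit, so q = true.
Now (!q) is unsatisfied and unit — conflict.
Undo r and try r = false.
The clause (q) is unit, so q = true.
Now (!q) is unsatisfied and unit — conflict.
Both values of r lead to a conflict.
So every satisfying assignment has t = False.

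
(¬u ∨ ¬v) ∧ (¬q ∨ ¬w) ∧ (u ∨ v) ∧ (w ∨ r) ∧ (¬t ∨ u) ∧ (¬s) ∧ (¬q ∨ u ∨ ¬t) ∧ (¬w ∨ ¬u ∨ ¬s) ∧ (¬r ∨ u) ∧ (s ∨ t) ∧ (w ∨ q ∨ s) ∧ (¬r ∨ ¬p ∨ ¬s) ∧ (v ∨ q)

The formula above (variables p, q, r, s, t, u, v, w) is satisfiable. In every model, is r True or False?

Suppose r = False.
The clause (w) is unit, so w = True.
The clause (¬q) is unit, so q = False.
The clause (¬s) is unit, so s = False.
The clause (t) is unit, so t = True.
The clause (u) is unit, so u = True.
The clause (¬v) is unit, so v = False.
But (v) is also a unit clause — contradiction.
So every satisfying assignment has r = True.

True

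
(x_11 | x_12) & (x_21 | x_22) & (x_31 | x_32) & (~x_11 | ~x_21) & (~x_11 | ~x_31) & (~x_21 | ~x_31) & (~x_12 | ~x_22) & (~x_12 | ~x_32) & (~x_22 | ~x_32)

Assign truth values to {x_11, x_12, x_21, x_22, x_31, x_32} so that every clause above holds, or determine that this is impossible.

Branch on x_11: set x_11 = 1.
Unit clause (~x_21) forces x_21 = 0.
Unit clause (x_22) forces x_22 = 1.
Unit clause (~x_31) forces x_31 = 0.
Unit clause (x_32) forces x_32 = 1.
But (~x_32) is also a unit clause — contradiction.
Backtrack on x_11: now try x_11 = 0.
Unit clause (x_12) forces x_12 = 1.
Unit clause (~x_22) forces x_22 = 0.
Unit clause (x_21) forces x_21 = 1.
Unit clause (~x_31) forces x_31 = 0.
Unit clause (x_32) forces x_32 = 1.
But (~x_32) is also a unit clause — contradiction.
Either choice for x_11 ends in contradiction.

UNSATISFIABLE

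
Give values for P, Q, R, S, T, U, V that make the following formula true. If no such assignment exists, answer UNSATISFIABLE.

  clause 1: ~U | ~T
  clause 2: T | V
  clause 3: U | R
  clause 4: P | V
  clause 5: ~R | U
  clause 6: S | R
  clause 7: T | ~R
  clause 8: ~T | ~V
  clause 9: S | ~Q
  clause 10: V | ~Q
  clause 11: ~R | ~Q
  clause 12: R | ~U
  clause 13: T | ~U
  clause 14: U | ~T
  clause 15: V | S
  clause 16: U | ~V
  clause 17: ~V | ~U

Case U = 0:
From the singleton clause (R), R = 1.
That conflicts with the unit clause (~R).
That branch fails; take U = 1 instead.
From the singleton clause (~T), T = 0.
That conflicts with the unit clause (T).
Neither U = 1 nor U = 0 works.

UNSATISFIABLE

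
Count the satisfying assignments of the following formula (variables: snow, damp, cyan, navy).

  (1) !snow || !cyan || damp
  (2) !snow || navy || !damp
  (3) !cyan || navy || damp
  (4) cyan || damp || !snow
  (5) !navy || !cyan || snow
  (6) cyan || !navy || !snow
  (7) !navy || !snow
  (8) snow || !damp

2

There are 2^4 = 16 truth assignments over (snow, damp, cyan, navy).
Check each against the 8 clauses (columns in the order snow, damp, cyan, navy):
  F F F F  ✓ satisfies all
  F F F T  ✓ satisfies all
  F F T F  ✗ fails (!cyan || navy || damp)
  F F T T  ✗ fails (!navy || !cyan || snow)
  F T F F  ✗ fails (snow || !damp)
  F T F T  ✗ fails (snow || !damp)
  F T T F  ✗ fails (snow || !damp)
  F T T T  ✗ fails (!navy || !cyan || snow)
  T F F F  ✗ fails (cyan || damp || !snow)
  T F F T  ✗ fails (cyan || damp || !snow)
  T F T F  ✗ fails (!snow || !cyan || damp)
  T F T T  ✗ fails (!snow || !cyan || damp)
  T T F F  ✗ fails (!snow || navy || !damp)
  T T F T  ✗ fails (cyan || !navy || !snow)
  T T T F  ✗ fails (!snow || navy || !damp)
  T T T T  ✗ fails (!navy || !snow)
2 of the 16 rows are models.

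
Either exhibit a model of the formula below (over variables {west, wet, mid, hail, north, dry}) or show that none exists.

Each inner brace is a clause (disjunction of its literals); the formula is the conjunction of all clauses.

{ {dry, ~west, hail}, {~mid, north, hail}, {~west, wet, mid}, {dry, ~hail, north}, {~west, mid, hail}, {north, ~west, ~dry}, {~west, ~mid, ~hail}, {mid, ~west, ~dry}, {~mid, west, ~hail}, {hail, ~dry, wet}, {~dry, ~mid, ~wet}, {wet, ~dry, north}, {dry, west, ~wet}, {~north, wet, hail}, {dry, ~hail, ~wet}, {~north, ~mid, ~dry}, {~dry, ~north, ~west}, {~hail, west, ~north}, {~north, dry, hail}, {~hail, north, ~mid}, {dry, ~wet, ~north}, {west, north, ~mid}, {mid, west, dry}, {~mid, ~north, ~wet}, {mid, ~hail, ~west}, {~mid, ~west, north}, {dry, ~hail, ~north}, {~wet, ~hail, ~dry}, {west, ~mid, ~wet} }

west: 0; wet: 1; mid: 0; hail: 0; north: 1; dry: 1

Branch on dry: set dry = 1.
Branch on north: set north = 1.
Unit clause (~mid) forces mid = 0.
Unit clause (~west) forces west = 0.
Unit clause (~hail) forces hail = 0.
Unit clause (wet) forces wet = 1.
This assignment satisfies each clause.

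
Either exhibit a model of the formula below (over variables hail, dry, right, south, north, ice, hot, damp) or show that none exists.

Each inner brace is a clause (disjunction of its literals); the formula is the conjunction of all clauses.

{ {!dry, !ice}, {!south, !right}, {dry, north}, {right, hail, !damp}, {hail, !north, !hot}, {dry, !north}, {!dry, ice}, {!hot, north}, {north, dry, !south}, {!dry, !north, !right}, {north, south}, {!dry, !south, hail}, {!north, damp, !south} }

UNSATISFIABLE

Branch on dry: set dry = false.
The clause (north) is unit, so north = true.
But (!north) is also a unit clause — contradiction.
Undo dry and try dry = true.
The clause (!ice) is unit, so ice = false.
But (ice) is also a unit clause — contradiction.
Both values of dry lead to a conflict.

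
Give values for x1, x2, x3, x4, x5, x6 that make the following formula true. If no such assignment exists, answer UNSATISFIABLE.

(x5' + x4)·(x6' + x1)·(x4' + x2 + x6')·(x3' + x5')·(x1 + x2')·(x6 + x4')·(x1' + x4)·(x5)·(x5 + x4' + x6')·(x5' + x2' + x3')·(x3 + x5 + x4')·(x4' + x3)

UNSATISFIABLE

Unit clause (x5) forces x5 = 1.
Unit clause (x4) forces x4 = 1.
Unit clause (x3') forces x3 = 0.
That conflicts with the unit clause (x3).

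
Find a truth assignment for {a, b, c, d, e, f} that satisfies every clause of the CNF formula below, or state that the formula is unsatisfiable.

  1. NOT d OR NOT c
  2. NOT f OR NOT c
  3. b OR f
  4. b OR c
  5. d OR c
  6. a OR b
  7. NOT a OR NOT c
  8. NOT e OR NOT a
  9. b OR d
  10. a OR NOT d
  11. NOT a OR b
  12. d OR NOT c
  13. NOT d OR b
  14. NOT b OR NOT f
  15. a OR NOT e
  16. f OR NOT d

UNSATISFIABLE

Branch on d: set d = false.
The clause (c) is unit, so c = true.
That conflicts with the unit clause (NOT c).
Backtrack on d: now try d = true.
The clause (NOT c) is unit, so c = false.
The clause (b) is unit, so b = true.
The clause (a) is unit, so a = true.
The clause (NOT e) is unit, so e = false.
The clause (NOT f) is unit, so f = false.
That conflicts with the unit clause (f).
Either choice for d ends in contradiction.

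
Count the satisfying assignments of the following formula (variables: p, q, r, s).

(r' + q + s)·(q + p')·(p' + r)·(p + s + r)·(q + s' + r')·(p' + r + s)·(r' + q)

There are 2^4 = 16 truth assignments over (p, q, r, s).
Check each against the 7 clauses (columns in the order p, q, r, s):
  F F F F  ✗ fails (p + s + r)
  F F F T  ✓ satisfies all
  F F T F  ✗ fails (r' + q + s)
  F F T T  ✗ fails (q + s' + r')
  F T F F  ✗ fails (p + s + r)
  F T F T  ✓ satisfies all
  F T T F  ✓ satisfies all
  F T T T  ✓ satisfies all
  T F F F  ✗ fails (q + p')
  T F F T  ✗ fails (q + p')
  T F T F  ✗ fails (r' + q + s)
  T F T T  ✗ fails (q + p')
  T T F F  ✗ fails (p' + r)
  T T F T  ✗ fails (p' + r)
  T T T F  ✓ satisfies all
  T T T T  ✓ satisfies all
6 of the 16 rows are models.

6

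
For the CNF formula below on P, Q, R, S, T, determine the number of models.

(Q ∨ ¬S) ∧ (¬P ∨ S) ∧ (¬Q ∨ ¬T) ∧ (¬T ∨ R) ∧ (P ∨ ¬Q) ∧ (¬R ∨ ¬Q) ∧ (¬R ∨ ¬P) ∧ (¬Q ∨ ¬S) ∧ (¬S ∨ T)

3

There are 2^5 = 32 truth assignments over (P, Q, R, S, T).
Split on P. With P = True, the clauses containing P are satisfied and ¬P drops from the rest; 0 of the 2^4 = 16 assignments to the other variables satisfy what remains.
With P = False, by the same count on the reduced clause set, 3 assignments work.
Total: 0 + 3 = 3.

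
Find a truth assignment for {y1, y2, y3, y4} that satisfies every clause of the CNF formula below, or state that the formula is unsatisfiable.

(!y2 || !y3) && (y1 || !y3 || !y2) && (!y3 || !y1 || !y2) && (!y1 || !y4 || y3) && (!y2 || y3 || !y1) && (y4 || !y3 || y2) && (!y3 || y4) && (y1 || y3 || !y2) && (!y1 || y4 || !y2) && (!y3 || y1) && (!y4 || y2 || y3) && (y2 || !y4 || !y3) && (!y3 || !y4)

y1: false, y2: false, y3: false, y4: false

Branch on y2: set y2 = false.
Branch on y4: set y4 = false.
(!y3) alone gives y3 = false.
All clauses hold; y1 can take either value.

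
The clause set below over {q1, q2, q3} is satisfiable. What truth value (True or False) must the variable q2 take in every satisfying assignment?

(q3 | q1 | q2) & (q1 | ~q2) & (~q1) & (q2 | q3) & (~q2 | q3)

False

Suppose q2 = 1.
The clause (q1) is unit, so q1 = 1.
But (~q1) is also a unit clause — contradiction.
So every satisfying assignment has q2 = False.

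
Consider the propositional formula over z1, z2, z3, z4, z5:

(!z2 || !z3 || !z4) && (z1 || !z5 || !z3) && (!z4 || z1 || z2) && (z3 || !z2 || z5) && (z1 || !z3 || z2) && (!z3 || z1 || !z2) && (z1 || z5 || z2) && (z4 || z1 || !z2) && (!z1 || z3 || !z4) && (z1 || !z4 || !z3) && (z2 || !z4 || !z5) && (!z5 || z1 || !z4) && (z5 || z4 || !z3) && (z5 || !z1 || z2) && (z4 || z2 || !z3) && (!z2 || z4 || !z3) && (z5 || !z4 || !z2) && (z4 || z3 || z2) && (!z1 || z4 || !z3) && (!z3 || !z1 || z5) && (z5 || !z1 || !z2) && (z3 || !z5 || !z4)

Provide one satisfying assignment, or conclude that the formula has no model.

z1=true,  z2=true,  z3=false,  z4=false,  z5=true

Case z2 = true:
Case z3 = false:
The clause (z5) is unit, so z5 = true.
The clause (!z4) is unit, so z4 = false.
The clause (z1) is unit, so z1 = true.
Every clause now holds.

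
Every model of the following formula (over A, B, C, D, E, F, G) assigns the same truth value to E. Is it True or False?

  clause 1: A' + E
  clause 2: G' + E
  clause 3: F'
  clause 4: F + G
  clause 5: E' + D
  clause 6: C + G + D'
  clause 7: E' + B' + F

True

Suppose E = 0.
(A') alone gives A = 0.
(G') alone gives G = 0.
(F') alone gives F = 0.
Now (F) is unsatisfied and unit — conflict.
So every satisfying assignment has E = True.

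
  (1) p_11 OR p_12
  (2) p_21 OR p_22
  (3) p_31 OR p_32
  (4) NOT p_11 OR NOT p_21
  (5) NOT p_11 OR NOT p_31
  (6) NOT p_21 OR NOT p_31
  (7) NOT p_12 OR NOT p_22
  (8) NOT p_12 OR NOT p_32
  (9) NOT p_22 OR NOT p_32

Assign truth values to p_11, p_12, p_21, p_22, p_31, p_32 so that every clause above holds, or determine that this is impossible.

Branch on p_11: set p_11 = true.
Unit clause (NOT p_21) forces p_21 = false.
Unit clause (p_22) forces p_22 = true.
Unit clause (NOT p_31) forces p_31 = false.
Unit clause (p_32) forces p_32 = true.
Now (NOT p_32) is unsatisfied and unit — conflict.
That branch fails; take p_11 = false instead.
Unit clause (p_12) forces p_12 = true.
Unit clause (NOT p_22) forces p_22 = false.
Unit clause (p_21) forces p_21 = true.
Unit clause (NOT p_31) forces p_31 = false.
Unit clause (p_32) forces p_32 = true.
Now (NOT p_32) is unsatisfied and unit — conflict.
Neither p_11 = true nor p_11 = false works.

UNSATISFIABLE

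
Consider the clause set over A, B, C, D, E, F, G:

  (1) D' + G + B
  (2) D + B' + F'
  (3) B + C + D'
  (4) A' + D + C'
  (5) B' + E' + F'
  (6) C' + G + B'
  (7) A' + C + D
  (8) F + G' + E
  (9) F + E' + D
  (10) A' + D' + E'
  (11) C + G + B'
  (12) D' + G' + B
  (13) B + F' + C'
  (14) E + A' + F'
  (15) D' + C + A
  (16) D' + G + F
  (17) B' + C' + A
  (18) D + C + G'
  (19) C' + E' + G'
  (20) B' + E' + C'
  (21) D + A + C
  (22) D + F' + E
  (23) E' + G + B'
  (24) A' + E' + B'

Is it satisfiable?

Case D = 0:
Case B = 0:
Case A = 0:
Unit clause (C) forces C = 1.
Unit clause (F') forces F = 0.
Unit clause (E') forces E = 0.
Unit clause (G') forces G = 0.
All clauses are satisfied.
A satisfying assignment: A=0, B=0, C=1, D=0, E=0, F=0, G=0.

Yes, satisfiable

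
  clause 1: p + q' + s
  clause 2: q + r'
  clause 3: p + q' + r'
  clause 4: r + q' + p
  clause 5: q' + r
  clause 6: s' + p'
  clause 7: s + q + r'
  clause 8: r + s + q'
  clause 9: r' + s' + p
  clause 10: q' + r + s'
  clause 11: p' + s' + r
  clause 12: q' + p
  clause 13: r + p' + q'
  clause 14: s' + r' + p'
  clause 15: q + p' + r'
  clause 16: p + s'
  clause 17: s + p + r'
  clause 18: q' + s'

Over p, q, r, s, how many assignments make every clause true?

3

There are 2^4 = 16 truth assignments over (p, q, r, s).
Split on q. With q = 1, the clauses containing q are satisfied and q' drops from the rest; 1 of the 2^3 = 8 assignments to the other variables satisfy what remains.
With q = 0, by the same count on the reduced clause set, 2 assignments work.
(One model: p=F, q=F, r=F, s=F.)
Total: 1 + 2 = 3.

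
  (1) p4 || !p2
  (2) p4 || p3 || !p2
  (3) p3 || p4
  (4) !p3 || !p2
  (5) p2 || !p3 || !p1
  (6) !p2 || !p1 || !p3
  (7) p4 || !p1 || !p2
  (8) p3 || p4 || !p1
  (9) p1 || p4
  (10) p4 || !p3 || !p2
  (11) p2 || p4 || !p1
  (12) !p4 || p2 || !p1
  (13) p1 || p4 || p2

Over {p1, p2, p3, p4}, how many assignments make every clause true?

4

There are 2^4 = 16 truth assignments over (p1, p2, p3, p4).
Check each against the 13 clauses (columns in the order p1, p2, p3, p4):
  F F F F  ✗ fails (p3 || p4)
  F F F T  ✓ satisfies all
  F F T F  ✗ fails (p1 || p4)
  F F T T  ✓ satisfies all
  F T F F  ✗ fails (p4 || !p2)
  F T F T  ✓ satisfies all
  F T T F  ✗ fails (p4 || !p2)
  F T T T  ✗ fails (!p3 || !p2)
  T F F F  ✗ fails (p3 || p4)
  T F F T  ✗ fails (!p4 || p2 || !p1)
  T F T F  ✗ fails (p2 || !p3 || !p1)
  T F T T  ✗ fails (p2 || !p3 || !p1)
  T T F F  ✗ fails (p4 || !p2)
  T T F T  ✓ satisfies all
  T T T F  ✗ fails (p4 || !p2)
  T T T T  ✗ fails (!p3 || !p2)
4 of the 16 rows are models.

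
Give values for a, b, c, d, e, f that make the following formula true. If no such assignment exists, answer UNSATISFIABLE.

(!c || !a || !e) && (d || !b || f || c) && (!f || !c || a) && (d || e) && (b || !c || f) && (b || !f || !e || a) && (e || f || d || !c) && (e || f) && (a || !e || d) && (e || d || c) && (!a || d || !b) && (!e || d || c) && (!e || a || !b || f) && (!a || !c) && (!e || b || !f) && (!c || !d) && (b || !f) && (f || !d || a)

a=true; b=true; c=false; d=true; e=true; f=false

Suppose d = true.
(!c) alone gives c = false.
Suppose e = true.
Suppose b = true.
Suppose a = true.
Every clause is now satisfied; f is unconstrained.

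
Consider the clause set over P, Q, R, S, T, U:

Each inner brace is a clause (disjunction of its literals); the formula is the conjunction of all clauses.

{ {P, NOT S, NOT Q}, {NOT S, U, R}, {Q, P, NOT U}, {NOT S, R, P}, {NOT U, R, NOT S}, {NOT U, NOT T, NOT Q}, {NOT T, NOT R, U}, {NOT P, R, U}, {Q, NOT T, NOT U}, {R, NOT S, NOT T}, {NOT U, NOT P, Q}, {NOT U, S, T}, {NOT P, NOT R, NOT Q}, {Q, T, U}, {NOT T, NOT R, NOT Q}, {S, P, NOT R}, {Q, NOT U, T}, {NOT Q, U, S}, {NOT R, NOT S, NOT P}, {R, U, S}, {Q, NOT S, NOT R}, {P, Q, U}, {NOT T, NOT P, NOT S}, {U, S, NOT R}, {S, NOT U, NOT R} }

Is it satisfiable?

No

Case P = true:
Case R = true:
From the singleton clause (NOT Q), Q = false.
From the singleton clause (NOT U), U = false.
From the singleton clause (NOT T), T = false.
But (T) is also a unit clause — contradiction.
Backtrack on R: now try R = false.
From the singleton clause (U), U = true.
From the singleton clause (NOT S), S = false.
From the singleton clause (Q), Q = true.
From the singleton clause (NOT T), T = false.
But (T) is also a unit clause — contradiction.
Neither R = true nor R = false works.
Backtrack on P: now try P = false.
Case S = false:
From the singleton clause (NOT R), R = false.
From the singleton clause (U), U = true.
From the singleton clause (Q), Q = true.
From the singleton clause (NOT T), T = false.
But (T) is also a unit clause — contradiction.
Backtrack on S: now try S = true.
From the singleton clause (NOT Q), Q = false.
From the singleton clause (NOT U), U = false.
But (U) is also a unit clause — contradiction.
Neither S = true nor S = false works.
Neither P = true nor P = false works.
No assignment satisfies every clause.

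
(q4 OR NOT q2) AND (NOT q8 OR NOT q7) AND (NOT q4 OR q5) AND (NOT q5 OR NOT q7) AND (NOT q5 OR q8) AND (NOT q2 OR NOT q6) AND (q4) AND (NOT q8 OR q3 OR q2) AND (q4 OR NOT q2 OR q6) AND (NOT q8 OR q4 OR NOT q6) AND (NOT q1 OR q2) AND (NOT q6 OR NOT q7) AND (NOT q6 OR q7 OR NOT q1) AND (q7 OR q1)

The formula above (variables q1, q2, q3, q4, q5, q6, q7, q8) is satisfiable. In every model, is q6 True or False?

Suppose q6 = true.
Unit clause (NOT q2) forces q2 = false.
Unit clause (q4) forces q4 = true.
Unit clause (q5) forces q5 = true.
Unit clause (NOT q7) forces q7 = false.
Unit clause (q8) forces q8 = true.
Unit clause (q3) forces q3 = true.
Unit clause (NOT q1) forces q1 = false.
Now (q1) is unsatisfied and unit — conflict.
So every satisfying assignment has q6 = False.

False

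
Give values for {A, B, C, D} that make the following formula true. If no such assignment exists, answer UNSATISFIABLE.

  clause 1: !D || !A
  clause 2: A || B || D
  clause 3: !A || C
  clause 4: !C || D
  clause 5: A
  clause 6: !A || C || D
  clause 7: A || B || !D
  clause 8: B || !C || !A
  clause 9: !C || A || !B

From the singleton clause (A), A = true.
From the singleton clause (!D), D = false.
From the singleton clause (C), C = true.
But (!C) is also a unit clause — contradiction.

UNSATISFIABLE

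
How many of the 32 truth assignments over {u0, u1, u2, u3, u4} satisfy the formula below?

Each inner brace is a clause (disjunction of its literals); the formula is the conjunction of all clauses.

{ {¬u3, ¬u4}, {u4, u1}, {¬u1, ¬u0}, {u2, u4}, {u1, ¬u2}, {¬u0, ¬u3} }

6

There are 2^5 = 32 truth assignments over (u0, u1, u2, u3, u4).
Split on u0. With u0 = True, the clauses containing u0 are satisfied and ¬u0 drops from the rest; 1 of the 2^4 = 16 assignments to the other variables satisfy what remains.
With u0 = False, by the same count on the reduced clause set, 5 assignments work.
(One model: u0=F, u1=F, u2=F, u3=F, u4=T.)
Total: 1 + 5 = 6.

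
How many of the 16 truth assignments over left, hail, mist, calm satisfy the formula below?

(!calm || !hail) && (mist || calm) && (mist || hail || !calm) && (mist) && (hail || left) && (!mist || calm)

There are 2^4 = 16 truth assignments over (left, hail, mist, calm).
Check each against the 6 clauses (columns in the order left, hail, mist, calm):
  F F F F  ✗ fails (mist || calm)
  F F F T  ✗ fails (mist || hail || !calm)
  F F T F  ✗ fails (hail || left)
  F F T T  ✗ fails (hail || left)
  F T F F  ✗ fails (mist || calm)
  F T F T  ✗ fails (!calm || !hail)
  F T T F  ✗ fails (!mist || calm)
  F T T T  ✗ fails (!calm || !hail)
  T F F F  ✗ fails (mist || calm)
  T F F T  ✗ fails (mist || hail || !calm)
  T F T F  ✗ fails (!mist || calm)
  T F T T  ✓ satisfies all
  T T F F  ✗ fails (mist || calm)
  T T F T  ✗ fails (!calm || !hail)
  T T T F  ✗ fails (!mist || calm)
  T T T T  ✗ fails (!calm || !hail)
1 of the 16 rows is a model.

1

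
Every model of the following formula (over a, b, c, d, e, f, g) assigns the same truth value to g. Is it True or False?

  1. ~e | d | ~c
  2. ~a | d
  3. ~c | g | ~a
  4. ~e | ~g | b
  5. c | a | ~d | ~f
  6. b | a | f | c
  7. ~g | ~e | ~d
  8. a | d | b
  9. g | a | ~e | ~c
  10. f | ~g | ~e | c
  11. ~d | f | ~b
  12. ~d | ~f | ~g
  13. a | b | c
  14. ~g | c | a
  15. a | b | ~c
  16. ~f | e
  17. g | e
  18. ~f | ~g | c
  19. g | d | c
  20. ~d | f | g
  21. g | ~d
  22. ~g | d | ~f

Suppose g = 0.
From the singleton clause (e), e = 1.
From the singleton clause (~d), d = 0.
From the singleton clause (~c), c = 0.
That conflicts with the unit clause (c).
So every satisfying assignment has g = True.

True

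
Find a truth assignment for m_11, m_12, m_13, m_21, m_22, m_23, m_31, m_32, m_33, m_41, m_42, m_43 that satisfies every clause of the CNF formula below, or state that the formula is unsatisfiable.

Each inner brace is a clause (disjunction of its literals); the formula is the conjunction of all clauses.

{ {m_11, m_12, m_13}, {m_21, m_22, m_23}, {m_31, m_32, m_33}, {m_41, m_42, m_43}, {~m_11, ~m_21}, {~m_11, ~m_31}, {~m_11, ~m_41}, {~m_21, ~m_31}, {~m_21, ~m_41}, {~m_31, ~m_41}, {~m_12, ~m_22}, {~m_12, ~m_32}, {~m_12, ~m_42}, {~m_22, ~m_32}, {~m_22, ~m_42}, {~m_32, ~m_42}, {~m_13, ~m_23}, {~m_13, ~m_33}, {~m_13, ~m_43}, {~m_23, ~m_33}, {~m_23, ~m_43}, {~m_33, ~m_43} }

Branch on m_11: set m_11 = 0.
Branch on m_12: set m_12 = 1.
Unit clause (~m_22) forces m_22 = 0.
Unit clause (~m_32) forces m_32 = 0.
Unit clause (~m_42) forces m_42 = 0.
Branch on m_21: set m_21 = 1.
Unit clause (~m_31) forces m_31 = 0.
Unit clause (m_33) forces m_33 = 1.
Unit clause (~m_41) forces m_41 = 0.
Unit clause (m_43) forces m_43 = 1.
That conflicts with the unit clause (~m_43).
That branch fails; take m_21 = 0 instead.
Unit clause (m_23) forces m_23 = 1.
Unit clause (~m_13) forces m_13 = 0.
Unit clause (~m_33) forces m_33 = 0.
Unit clause (m_31) forces m_31 = 1.
Unit clause (~m_41) forces m_41 = 0.
Unit clause (m_43) forces m_43 = 1.
That conflicts with the unit clause (~m_43).
Either choice for m_21 ends in contradiction.
That branch fails; take m_12 = 0 instead.
Unit clause (m_13) forces m_13 = 1.
Unit clause (~m_23) forces m_23 = 0.
Unit clause (~m_33) forces m_33 = 0.
Unit clause (~m_43) forces m_43 = 0.
Branch on m_21: set m_21 = 1.
Unit clause (~m_31) forces m_31 = 0.
Unit clause (m_32) forces m_32 = 1.
Unit clause (~m_41) forces m_41 = 0.
Unit clause (m_42) forces m_42 = 1.
That conflicts with the unit clause (~m_42).
That branch fails; take m_21 = 0 instead.
Unit clause (m_22) forces m_22 = 1.
Unit clause (~m_32) forces m_32 = 0.
Unit clause (m_31) forces m_31 = 1.
Unit clause (~m_41) forces m_41 = 0.
Unit clause (m_42) forces m_42 = 1.
That conflicts with the unit clause (~m_42).
Either choice for m_21 ends in contradiction.
Either choice for m_12 ends in contradiction.
That branch fails; take m_11 = 1 instead.
Unit clause (~m_21) forces m_21 = 0.
Unit clause (~m_31) forces m_31 = 0.
Unit clause (~m_41) forces m_41 = 0.
Branch on m_22: set m_22 = 1.
Unit clause (~m_12) forces m_12 = 0.
Unit clause (~m_32) forces m_32 = 0.
Unit clause (m_33) forces m_33 = 1.
Unit clause (~m_42) forces m_42 = 0.
Unit clause (m_43) forces m_43 = 1.
That conflicts with the unit clause (~m_43).
That branch fails; take m_22 = 0 instead.
Unit clause (m_23) forces m_23 = 1.
Unit clause (~m_13) forces m_13 = 0.
Unit clause (~m_33) forces m_33 = 0.
Unit clause (m_32) forces m_32 = 1.
Unit clause (~m_12) forces m_12 = 0.
Unit clause (~m_42) forces m_42 = 0.
Unit clause (m_43) forces m_43 = 1.
That conflicts with the unit clause (~m_43).
Either choice for m_22 ends in contradiction.
Either choice for m_11 ends in contradiction.

UNSATISFIABLE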